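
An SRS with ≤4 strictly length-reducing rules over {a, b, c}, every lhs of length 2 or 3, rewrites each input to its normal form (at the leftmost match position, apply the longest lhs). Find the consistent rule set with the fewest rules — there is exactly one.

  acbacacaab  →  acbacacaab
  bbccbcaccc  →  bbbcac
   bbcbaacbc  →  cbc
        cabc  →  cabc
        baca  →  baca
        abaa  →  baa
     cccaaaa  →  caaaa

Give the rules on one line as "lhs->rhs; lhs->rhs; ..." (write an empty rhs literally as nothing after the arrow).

  | acbacacaab
  | bbccbcaccc => bbbcaccc => bbbcac
  | bbcbaacbc => bcaacbc => bcbbc => cbc
  | cabc

aac->b; aba->ba; bcb->c; cc->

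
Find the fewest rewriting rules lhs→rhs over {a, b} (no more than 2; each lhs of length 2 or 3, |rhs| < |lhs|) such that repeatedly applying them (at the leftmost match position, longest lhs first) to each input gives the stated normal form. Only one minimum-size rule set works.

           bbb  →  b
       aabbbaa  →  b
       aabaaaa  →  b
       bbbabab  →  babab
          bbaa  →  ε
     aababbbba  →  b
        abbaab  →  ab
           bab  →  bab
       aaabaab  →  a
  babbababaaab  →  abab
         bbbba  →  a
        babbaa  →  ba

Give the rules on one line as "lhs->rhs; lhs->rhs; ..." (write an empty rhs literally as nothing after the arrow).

aa->; bb->

  | bbb => b
  | aabbbaa => bbbaa => baa => b
  | aabaaaa => baaaa => baa => b
  | bbbabab => babab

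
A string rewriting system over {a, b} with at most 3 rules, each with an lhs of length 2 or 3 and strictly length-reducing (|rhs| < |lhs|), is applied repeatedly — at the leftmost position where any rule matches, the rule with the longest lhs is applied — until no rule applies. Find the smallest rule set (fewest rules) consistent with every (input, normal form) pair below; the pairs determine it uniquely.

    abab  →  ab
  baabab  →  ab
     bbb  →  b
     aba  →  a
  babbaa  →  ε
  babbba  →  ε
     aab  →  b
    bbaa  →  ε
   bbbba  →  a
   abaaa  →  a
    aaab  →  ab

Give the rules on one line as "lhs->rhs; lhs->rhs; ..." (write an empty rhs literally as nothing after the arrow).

aa->; ba->; bb->

  | abab => ab
  | baabab => abab => ab
  | bbb => b
  | aba => a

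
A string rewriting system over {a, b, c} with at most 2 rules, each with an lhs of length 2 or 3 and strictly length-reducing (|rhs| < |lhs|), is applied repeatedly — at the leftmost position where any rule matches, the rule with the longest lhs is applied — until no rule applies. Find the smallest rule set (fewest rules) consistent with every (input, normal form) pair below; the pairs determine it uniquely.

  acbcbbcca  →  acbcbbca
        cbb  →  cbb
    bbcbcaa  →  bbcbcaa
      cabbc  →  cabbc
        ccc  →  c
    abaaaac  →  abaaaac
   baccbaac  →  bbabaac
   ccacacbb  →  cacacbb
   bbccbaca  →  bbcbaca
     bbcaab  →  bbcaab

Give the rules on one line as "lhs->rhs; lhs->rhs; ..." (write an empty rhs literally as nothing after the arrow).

  | acbcbbcca => acbcbbca
  | cbb
  | bbcbcaa
  | cabbc

acc->ba; cc->c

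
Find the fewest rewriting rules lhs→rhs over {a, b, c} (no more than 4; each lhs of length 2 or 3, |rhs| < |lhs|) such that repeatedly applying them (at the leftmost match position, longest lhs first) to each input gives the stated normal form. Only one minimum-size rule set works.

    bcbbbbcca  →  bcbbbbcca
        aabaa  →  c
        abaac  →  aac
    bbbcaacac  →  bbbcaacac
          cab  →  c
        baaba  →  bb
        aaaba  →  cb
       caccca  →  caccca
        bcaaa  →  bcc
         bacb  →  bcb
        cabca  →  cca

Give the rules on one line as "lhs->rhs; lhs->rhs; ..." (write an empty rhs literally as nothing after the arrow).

aaa->c; ab->; ba->b

  | bcbbbbcca
  | aabaa => aaa => c
  | abaac => aac
  | bbbcaacac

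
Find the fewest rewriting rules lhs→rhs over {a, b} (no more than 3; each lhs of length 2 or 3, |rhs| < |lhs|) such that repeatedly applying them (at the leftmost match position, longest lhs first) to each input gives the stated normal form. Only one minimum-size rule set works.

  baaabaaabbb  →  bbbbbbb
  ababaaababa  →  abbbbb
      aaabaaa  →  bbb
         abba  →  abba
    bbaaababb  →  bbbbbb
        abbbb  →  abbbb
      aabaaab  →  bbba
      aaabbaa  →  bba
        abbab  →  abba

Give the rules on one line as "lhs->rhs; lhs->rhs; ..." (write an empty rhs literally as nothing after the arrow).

aa->b; bab->ba

  | baaabaaabbb => bbabaaabbb => bbaaaabbb => bbbaabbb => bbbbbbb
  | ababaaababa => abaaaababa => abbaababa => abbbbaba => abbbbaa => abbbbb
  | aaabaaa => babaaa => baaaa => bbaa => bbb
  | abba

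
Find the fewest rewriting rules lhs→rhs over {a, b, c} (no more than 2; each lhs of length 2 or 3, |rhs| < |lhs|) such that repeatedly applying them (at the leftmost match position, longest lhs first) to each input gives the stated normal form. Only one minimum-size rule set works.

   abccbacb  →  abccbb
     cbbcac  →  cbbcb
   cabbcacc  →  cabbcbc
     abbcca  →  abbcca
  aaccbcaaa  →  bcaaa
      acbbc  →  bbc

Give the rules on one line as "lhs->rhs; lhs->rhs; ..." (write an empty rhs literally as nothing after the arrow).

ac->; cac->cb

  | abccbacb => abccbb
  | cbbcac => cbbcb
  | cabbcacc => cabbcbc
  | abbcca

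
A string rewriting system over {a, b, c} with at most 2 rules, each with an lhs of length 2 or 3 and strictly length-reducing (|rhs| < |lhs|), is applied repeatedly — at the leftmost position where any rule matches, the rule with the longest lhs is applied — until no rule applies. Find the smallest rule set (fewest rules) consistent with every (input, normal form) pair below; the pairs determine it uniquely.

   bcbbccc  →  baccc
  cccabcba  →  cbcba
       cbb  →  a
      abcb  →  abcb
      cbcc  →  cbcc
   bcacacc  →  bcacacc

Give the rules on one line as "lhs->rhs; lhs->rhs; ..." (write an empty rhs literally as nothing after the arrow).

  | bcbbccc => baccc
  | cccabcba => cbcba
  | cbb => a
  | abcb

cbb->a; cca->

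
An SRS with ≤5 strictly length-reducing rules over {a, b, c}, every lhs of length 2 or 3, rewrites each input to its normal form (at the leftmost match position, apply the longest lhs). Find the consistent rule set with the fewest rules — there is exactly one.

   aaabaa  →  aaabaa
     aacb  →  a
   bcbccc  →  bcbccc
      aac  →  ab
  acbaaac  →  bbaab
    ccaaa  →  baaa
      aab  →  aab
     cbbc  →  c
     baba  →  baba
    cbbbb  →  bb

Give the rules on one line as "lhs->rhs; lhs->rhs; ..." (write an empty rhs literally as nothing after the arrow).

  | aaabaa
  | aacb => abb => a
  | bcbccc
  | aac => ab

abb->a; ac->b; cbb->; cca->ba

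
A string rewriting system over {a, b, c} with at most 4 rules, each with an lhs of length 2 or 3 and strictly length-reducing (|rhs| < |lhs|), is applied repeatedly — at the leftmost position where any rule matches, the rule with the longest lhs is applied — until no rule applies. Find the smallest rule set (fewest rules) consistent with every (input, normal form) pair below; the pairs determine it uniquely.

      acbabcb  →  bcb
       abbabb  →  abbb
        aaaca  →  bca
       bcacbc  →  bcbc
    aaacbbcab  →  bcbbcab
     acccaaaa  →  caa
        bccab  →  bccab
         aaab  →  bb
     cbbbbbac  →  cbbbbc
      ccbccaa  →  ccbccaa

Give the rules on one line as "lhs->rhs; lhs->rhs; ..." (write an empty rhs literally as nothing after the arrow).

aaa->b; ac->; ba->; cba->aa

  | acbabcb => babcb => bcb
  | abbabb => abbb
  | aaaca => bca
  | bcacbc => bcbc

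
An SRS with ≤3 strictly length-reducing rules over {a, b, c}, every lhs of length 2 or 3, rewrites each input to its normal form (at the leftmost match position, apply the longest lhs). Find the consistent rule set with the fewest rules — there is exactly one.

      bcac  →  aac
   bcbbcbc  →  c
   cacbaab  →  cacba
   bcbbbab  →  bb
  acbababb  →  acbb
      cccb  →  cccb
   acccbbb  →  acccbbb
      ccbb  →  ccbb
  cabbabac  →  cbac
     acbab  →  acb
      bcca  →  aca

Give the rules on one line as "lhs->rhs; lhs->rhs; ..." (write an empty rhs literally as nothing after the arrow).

  | bcac => aac
  | bcbbcbc => abbcbc => bcbc => abc => c
  | cacbaab => cacba
  | bcbbbab => abbbab => bbab => bb

ab->; bc->a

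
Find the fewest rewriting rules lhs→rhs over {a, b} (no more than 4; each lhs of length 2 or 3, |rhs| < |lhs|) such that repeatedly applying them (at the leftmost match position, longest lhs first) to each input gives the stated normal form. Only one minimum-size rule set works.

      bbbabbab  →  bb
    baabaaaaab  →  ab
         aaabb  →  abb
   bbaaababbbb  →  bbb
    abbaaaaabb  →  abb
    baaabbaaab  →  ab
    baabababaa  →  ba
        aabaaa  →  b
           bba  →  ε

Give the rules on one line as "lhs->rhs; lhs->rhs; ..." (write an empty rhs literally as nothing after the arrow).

  | bbbabbab => bbbab => bb
  | baabaaaaab => bbaaaaaab => aaaaab => aaab => ab
  | aaabb => abb
  | bbaaababbbb => aababbbb => baabbbb => bbabbb => bbb

aa->; aab->ba; bab->ab; bba->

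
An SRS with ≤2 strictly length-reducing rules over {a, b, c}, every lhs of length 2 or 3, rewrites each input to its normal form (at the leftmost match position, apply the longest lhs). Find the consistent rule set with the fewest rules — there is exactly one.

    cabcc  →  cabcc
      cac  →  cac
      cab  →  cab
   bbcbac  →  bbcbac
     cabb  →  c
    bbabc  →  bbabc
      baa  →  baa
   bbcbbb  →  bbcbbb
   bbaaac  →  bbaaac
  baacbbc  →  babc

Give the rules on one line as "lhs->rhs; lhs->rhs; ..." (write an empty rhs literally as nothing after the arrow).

abb->; acb->

  | cabcc
  | cac
  | cab
  | bbcbac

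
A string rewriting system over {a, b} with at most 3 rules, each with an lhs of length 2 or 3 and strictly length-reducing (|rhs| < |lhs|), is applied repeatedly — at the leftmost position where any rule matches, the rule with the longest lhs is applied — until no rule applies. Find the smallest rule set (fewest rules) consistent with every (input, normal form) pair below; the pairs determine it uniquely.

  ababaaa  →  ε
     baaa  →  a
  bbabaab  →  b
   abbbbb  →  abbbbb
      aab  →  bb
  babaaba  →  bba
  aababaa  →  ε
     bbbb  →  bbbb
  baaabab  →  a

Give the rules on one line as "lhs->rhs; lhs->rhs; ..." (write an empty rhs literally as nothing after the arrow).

  | ababaaa => aaaa => baa => ε
  | baaa => a
  | bbabaab => baab => b
  | abbbbb

aa->b; baa->; bab->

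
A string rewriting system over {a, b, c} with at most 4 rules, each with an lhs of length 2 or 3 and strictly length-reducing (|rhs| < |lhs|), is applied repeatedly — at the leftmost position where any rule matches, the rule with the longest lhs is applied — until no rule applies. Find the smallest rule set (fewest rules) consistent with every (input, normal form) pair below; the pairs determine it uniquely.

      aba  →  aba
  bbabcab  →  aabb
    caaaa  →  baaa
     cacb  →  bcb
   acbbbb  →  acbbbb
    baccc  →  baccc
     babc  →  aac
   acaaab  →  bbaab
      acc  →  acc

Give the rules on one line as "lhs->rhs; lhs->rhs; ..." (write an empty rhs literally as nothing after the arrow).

aca->bb; bab->aa; ca->b

  | aba
  | bbabcab => baacab => babbb => aabb
  | caaaa => baaa
  | cacb => bcb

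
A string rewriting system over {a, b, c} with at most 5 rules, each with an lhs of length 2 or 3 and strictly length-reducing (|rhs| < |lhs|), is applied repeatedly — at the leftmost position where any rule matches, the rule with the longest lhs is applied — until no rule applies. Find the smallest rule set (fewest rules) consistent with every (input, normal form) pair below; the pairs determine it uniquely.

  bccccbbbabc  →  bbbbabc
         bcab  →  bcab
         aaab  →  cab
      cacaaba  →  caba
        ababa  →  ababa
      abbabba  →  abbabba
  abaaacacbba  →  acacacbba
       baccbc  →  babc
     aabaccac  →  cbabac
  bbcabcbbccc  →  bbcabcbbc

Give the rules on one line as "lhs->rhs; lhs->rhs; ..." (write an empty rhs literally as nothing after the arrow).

aa->c; baa->c; cc->; cca->ba

  | bccccbbbabc => bccbbbabc => bbbbabc
  | bcab
  | aaab => cab
  | cacaaba => caccba => caba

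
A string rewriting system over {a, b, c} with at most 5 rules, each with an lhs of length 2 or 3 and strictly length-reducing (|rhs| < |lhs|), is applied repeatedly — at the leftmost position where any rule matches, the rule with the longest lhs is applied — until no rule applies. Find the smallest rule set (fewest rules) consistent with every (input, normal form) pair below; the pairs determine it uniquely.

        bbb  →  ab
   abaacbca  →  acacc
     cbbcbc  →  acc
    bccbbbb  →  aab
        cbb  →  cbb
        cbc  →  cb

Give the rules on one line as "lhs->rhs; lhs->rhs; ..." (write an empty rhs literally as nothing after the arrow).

ba->c; bbb->ab; bc->b; cab->ac

  | bbb => ab
  | abaacbca => acacbca => acacba => acacc
  | cbbcbc => cbbbc => cabc => acc
  | bccbbbb => bcbbbb => bbbbb => abbb => aab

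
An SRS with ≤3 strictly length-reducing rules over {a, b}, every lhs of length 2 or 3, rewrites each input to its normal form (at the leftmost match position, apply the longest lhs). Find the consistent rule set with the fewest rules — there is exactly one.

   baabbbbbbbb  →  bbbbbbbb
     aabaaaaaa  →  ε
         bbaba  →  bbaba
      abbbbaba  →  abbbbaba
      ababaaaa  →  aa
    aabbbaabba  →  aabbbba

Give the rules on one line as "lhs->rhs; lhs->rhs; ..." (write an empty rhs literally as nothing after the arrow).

aaa->; baa->

  | baabbbbbbbb => bbbbbbbb
  | aabaaaaaa => aaaaaa => aaa => ε
  | bbaba
  | abbbbaba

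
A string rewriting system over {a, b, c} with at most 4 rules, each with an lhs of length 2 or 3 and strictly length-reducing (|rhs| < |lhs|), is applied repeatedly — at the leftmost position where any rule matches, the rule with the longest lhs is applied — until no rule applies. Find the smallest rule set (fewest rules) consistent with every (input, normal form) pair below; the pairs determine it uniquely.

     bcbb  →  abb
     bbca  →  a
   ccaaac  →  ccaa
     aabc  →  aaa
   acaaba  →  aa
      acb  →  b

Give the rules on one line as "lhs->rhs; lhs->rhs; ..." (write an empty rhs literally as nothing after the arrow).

ac->; ba->; bc->a

  | bcbb => abb
  | bbca => baa => a
  | ccaaac => ccaa
  | aabc => aaa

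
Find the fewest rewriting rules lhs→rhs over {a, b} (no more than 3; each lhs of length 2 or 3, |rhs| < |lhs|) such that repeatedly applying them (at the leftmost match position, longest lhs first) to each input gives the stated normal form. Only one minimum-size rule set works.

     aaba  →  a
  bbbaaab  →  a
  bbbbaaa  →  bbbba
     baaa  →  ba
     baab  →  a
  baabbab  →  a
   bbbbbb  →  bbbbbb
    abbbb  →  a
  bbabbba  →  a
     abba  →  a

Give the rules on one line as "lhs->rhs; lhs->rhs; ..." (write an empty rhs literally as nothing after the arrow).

  | aaba => aba => aa => a
  | bbbaaab => bbbaab => bbbab => bbab => bab => ab => a
  | bbbbaaa => bbbbaa => bbbba
  | baaa => baa => ba

aa->a; ab->a; bab->ab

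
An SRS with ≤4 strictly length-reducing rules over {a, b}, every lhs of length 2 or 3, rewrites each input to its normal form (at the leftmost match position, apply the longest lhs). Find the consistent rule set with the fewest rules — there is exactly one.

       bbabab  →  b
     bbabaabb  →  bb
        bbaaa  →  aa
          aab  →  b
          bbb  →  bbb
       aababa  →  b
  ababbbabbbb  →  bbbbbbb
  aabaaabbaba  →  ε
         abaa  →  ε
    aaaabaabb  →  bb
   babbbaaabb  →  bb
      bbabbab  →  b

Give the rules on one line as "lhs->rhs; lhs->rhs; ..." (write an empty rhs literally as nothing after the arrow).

ab->b; aba->bb; ba->; bba->

  | bbabab => bab => b
  | bbabaabb => baabb => abb => bb
  | bbaaa => aa
  | aab => ab => b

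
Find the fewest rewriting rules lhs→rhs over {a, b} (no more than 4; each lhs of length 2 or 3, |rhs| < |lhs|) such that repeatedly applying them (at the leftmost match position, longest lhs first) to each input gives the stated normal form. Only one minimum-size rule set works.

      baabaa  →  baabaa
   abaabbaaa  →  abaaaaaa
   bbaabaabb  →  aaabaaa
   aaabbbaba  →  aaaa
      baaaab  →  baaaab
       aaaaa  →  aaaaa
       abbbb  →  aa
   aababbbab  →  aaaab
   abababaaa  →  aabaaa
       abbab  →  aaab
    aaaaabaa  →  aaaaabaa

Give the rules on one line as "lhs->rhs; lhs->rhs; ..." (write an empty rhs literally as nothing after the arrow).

bab->; bb->a; bbb->b

  | baabaa
  | abaabbaaa => abaaaaaa
  | bbaabaabb => aaabaabb => aaabaaa
  | aaabbbaba => aaababa => aaaa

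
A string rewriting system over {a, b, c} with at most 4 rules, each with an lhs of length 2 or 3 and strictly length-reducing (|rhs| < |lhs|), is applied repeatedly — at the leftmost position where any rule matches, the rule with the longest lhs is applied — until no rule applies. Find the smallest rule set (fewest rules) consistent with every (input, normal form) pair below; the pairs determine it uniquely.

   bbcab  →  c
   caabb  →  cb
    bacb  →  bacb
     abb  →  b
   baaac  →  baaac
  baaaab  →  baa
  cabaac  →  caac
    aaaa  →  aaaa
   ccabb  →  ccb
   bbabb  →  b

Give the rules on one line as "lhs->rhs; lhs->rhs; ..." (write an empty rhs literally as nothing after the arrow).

aab->; ab->; bb->

  | bbcab => cab => c
  | caabb => cb
  | bacb
  | abb => b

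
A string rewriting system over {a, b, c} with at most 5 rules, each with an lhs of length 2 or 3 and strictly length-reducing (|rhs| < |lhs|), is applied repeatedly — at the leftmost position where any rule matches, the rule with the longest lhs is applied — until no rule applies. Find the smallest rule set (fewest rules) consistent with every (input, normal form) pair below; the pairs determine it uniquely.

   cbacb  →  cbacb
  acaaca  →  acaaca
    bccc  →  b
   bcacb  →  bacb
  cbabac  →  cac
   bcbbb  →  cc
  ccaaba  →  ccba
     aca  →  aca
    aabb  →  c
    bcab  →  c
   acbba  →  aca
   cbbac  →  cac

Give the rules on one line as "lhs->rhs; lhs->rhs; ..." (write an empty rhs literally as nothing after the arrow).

  | cbacb
  | acaaca
  | bccc => bcc => bc => b
  | bcacb => bacb

ab->b; bb->c; bba->a; bc->b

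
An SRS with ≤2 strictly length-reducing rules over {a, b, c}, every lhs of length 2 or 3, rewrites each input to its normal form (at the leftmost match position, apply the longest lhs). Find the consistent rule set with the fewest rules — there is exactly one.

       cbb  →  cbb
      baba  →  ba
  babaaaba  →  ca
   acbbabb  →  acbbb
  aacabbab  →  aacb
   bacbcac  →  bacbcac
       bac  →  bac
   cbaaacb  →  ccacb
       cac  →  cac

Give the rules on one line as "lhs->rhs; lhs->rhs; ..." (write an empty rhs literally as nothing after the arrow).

ab->; baa->c

  | cbb
  | baba => ba
  | babaaaba => baaaba => caba => ca
  | acbbabb => acbbb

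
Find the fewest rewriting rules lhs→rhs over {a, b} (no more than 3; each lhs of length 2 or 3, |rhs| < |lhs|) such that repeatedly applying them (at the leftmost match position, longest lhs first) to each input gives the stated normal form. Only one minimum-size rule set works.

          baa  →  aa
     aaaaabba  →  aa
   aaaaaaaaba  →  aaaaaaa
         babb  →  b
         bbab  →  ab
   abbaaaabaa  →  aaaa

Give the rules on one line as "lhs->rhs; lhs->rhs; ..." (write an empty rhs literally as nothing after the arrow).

aab->; abb->b; ba->a

  | baa => aa
  | aaaaabba => aaaba => aa
  | aaaaaaaaba => aaaaaaa
  | babb => abb => b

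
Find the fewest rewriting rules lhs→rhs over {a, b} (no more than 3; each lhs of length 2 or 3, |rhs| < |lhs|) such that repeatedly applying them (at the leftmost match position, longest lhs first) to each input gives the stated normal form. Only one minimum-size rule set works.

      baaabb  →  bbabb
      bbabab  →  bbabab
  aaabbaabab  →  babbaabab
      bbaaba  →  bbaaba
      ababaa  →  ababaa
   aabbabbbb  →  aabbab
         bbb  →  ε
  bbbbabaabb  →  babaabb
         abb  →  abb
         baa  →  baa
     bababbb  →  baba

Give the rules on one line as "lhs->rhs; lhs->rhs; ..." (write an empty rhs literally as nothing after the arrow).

  | baaabb => bbabb
  | bbabab
  | aaabbaabab => babbaabab
  | bbaaba

aaa->ba; bbb->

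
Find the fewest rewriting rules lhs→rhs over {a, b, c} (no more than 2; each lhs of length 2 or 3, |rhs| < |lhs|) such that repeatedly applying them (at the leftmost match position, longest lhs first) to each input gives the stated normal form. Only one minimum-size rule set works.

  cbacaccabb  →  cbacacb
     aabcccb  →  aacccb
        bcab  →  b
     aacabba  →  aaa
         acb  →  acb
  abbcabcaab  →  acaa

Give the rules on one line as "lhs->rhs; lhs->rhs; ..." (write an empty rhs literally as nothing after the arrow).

  | cbacaccabb => cbacacb
  | aabcccb => aacccb
  | bcab => b
  | aacabba => aaba => aaa

ab->a; cab->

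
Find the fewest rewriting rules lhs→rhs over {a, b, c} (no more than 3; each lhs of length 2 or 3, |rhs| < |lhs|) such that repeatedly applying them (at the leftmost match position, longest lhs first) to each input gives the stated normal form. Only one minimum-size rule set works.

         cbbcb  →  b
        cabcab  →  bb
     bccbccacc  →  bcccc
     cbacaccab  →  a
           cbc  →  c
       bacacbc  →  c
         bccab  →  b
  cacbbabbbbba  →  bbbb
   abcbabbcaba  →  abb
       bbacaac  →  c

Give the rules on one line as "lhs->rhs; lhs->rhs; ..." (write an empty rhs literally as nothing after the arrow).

ba->; ca->; cb->

  | cbbcb => bcb => b
  | cabcab => bcab => bb
  | bccbccacc => bcccacc => bcccc
  | cbacaccab => acaccab => accab => acb => a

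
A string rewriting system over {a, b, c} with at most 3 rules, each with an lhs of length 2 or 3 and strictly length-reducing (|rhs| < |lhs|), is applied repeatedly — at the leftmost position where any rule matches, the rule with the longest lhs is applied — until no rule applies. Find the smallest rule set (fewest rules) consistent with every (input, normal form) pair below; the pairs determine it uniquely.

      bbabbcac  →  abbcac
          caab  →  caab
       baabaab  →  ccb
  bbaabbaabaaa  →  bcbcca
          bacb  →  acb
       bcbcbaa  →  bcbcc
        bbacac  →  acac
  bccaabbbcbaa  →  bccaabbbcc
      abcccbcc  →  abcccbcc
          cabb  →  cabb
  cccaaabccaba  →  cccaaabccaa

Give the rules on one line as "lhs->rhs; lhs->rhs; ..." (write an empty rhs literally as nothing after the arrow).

  | bbabbcac => babbcac => abbcac
  | caab
  | baabaab => cbaab => ccb
  | bbaabbaabaaa => bcbbaabaaa => bcbcbaaa => bcbcca

ba->a; baa->c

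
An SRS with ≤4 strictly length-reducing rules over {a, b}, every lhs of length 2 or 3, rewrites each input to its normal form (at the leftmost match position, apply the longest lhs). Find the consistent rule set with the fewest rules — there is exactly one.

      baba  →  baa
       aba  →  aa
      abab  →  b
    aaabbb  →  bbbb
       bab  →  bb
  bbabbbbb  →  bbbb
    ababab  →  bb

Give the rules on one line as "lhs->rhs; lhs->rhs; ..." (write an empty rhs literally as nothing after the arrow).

aaa->b; ab->b; aba->aa; abb->aa

  | baba => baa
  | aba => aa
  | abab => aab => ab => b
  | aaabbb => bbbb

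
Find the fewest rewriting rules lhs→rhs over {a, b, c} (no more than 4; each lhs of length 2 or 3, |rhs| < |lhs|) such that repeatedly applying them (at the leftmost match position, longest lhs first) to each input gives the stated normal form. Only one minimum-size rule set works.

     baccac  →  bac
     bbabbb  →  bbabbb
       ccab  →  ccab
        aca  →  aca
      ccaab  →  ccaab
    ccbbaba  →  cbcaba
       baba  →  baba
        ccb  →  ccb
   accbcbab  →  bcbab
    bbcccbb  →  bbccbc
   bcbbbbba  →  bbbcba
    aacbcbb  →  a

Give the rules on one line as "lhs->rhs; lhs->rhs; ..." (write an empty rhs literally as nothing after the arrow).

abc->ac; acc->; cbb->bc

  | baccac => bac
  | bbabbb
  | ccab
  | aca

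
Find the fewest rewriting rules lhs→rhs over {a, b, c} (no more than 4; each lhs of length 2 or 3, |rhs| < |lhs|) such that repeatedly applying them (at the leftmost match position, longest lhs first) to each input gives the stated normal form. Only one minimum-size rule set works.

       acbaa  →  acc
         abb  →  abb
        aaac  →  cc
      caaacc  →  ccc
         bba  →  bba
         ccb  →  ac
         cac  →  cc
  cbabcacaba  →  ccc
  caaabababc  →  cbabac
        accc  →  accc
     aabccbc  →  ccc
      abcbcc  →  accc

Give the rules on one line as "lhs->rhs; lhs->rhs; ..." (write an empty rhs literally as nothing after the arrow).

aa->c; bc->c; ca->c; ccb->ac

  | acbaa => acbc => acc
  | abb
  | aaac => cac => cc
  | caaacc => caacc => cacc => ccc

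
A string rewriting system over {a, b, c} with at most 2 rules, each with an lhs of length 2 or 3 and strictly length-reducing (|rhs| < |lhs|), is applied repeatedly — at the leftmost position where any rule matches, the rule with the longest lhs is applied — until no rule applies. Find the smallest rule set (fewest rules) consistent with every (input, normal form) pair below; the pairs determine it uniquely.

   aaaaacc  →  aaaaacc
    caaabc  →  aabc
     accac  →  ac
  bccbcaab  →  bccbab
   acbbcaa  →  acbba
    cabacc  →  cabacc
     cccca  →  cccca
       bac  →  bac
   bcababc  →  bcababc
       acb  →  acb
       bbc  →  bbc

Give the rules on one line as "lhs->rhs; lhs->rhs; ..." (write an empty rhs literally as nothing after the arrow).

caa->a; cac->

  | aaaaacc
  | caaabc => aabc
  | accac => ac
  | bccbcaab => bccbab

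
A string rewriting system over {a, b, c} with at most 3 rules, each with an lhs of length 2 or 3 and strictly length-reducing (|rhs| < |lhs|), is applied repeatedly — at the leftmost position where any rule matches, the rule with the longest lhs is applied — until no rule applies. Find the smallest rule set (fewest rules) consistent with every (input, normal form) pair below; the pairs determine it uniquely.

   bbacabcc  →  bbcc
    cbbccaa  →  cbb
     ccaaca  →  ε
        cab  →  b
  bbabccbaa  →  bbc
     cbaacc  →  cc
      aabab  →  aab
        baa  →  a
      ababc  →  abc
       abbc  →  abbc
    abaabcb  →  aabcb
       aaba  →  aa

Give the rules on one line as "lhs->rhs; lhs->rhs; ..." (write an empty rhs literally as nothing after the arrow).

ba->; ca->

  | bbacabcc => bcabcc => bbcc
  | cbbccaa => cbbca => cbb
  | ccaaca => caca => ca => ε
  | cab => b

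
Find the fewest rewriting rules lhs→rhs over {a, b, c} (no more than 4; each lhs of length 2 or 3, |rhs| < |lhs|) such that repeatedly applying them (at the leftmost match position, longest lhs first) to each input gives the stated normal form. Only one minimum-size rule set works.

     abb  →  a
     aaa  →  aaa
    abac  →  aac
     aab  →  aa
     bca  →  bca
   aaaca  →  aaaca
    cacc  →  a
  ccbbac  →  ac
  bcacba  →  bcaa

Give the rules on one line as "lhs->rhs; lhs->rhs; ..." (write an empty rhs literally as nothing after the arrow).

  | abb => ab => a
  | aaa
  | abac => aac
  | aab => aa

ab->a; acc->ba; cb->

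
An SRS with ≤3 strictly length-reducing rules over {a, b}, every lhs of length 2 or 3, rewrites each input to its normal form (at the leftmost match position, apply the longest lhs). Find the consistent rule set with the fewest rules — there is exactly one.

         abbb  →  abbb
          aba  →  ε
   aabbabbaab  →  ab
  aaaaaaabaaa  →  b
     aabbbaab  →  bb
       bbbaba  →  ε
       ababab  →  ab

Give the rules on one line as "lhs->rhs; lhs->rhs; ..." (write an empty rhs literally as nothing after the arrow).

  | abbb
  | aba => ε
  | aabbabbaab => bbbabbaab => bbabbaab => babbaab => abbaab => abaab => ab
  | aaaaaaabaaa => baaaaabaaa => aaaaabaaa => baaabaaa => aaabaaa => babaaa => abaaa => aa => b

aa->b; aba->; ba->a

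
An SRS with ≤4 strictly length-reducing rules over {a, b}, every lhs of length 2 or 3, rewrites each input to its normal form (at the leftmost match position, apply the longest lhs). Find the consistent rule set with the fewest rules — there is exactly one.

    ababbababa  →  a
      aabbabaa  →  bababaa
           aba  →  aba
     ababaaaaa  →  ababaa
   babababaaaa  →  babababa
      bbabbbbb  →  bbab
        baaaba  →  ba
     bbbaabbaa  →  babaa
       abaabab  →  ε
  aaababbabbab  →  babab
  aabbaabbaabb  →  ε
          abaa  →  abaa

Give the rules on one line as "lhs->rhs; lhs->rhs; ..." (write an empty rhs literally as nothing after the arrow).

  | ababbababa => abaababa => abbaaba => aaaba => bbba => a
  | aabbabaa => bababaa
  | aba
  | ababaaaaa => ababbbaa => ababaa

aaa->bb; aab->ba; abb->a; bbb->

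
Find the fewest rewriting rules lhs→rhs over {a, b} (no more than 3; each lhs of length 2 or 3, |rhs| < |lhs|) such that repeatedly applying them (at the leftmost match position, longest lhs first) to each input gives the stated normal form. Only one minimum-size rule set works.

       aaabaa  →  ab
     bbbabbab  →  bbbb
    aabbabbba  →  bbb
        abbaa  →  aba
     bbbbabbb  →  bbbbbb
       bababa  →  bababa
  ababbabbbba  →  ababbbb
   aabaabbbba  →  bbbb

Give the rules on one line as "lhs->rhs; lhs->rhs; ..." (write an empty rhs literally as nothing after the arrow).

  | aaabaa => abaa => ab
  | bbbabbab => bbbbab => bbbb
  | aabbabbba => bbabbba => bbbba => bbb
  | abbaa => aba

aa->; bba->b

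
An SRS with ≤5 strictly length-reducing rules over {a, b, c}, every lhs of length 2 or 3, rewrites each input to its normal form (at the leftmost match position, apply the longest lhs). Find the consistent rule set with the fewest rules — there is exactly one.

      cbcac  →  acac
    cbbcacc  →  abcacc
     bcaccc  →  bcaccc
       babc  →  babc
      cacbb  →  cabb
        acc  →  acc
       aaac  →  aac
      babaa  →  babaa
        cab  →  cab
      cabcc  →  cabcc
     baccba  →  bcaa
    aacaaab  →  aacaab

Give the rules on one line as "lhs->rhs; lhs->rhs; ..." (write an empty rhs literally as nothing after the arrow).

  | cbcac => acac
  | cbbcacc => abcacc
  | bcaccc
  | babc

aaa->aa; acb->ab; bac->bc; cb->a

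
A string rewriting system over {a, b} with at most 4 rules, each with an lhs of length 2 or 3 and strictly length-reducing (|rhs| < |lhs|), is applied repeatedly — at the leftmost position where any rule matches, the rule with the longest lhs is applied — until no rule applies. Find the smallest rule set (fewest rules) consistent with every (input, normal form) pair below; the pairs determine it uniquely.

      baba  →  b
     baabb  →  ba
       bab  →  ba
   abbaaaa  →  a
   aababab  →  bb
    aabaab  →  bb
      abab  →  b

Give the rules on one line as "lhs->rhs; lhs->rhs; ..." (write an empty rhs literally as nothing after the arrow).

  | baba => baa => b
  | baabb => bbb => ba
  | bab => ba
  | abbaaaa => abaaaa => aaaaa => aaa => a

aa->; ab->a; bbb->ba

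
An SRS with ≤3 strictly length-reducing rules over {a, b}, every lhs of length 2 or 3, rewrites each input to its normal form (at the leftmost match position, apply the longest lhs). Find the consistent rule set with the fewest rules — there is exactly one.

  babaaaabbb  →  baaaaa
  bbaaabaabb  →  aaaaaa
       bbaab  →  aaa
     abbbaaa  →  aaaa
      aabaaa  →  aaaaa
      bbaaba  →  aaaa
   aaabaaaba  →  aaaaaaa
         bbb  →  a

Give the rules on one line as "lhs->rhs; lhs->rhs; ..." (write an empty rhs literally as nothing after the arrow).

ab->a; bb->a

  | babaaaabbb => baaaaabbb => baaaaabb => baaaaab => baaaaa
  | bbaaabaabb => aaaabaabb => aaaaaabb => aaaaaab => aaaaaa
  | bbaab => aaab => aaa
  | abbbaaa => abbaaa => abaaa => aaaa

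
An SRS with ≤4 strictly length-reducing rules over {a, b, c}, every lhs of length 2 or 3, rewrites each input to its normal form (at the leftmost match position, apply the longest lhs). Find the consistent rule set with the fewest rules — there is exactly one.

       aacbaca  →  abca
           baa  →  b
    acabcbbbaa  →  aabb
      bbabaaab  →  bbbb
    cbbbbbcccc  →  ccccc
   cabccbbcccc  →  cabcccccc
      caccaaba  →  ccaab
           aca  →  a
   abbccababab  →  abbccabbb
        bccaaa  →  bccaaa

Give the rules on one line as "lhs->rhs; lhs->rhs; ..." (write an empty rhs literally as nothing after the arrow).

  | aacbaca => abaca => abca
  | baa => ba => b
  | acabcbbbaa => abcbbbaa => aabbaa => aabba => aabb
  | bbabaaab => bbbaaab => bbbaab => bbbab => bbbb

ac->; ba->b; bcb->a; cb->c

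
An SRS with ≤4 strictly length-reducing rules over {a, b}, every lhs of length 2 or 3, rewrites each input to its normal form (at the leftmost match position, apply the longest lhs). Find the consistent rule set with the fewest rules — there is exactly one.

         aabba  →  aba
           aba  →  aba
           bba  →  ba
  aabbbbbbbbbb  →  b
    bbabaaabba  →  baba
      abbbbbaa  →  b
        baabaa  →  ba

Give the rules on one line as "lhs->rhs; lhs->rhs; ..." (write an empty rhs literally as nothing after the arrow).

  | aabba => aba
  | aba
  | bba => ba
  | aabbbbbbbbbb => abbbbbbbbb => bbbbbbb => bbbbbb => bbbbb => bbbb => bbb => bb => b

aa->; aab->a; abb->; bb->b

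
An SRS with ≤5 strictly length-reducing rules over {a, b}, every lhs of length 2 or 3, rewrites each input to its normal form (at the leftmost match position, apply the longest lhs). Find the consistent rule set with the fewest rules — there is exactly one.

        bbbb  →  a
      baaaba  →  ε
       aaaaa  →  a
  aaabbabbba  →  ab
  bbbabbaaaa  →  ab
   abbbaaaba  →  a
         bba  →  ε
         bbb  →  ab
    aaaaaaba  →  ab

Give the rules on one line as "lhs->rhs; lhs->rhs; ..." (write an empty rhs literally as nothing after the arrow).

  | bbbb => abb => aa => a
  | baaaba => baaba => baba => bba => ε
  | aaaaa => aaaa => aaa => aa => a
  | aaabbabbba => aabbabbba => abbabbba => abbba => aaba => aba => ab

aa->a; ba->b; bb->a; bba->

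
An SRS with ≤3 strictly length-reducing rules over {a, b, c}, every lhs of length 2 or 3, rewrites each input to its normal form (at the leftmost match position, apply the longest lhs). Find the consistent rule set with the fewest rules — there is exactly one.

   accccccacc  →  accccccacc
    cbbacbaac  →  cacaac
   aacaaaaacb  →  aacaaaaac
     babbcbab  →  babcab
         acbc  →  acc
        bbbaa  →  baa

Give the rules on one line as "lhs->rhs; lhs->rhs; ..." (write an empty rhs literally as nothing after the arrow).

bb->b; cb->c

  | accccccacc
  | cbbacbaac => cbacbaac => cacbaac => cacaac
  | aacaaaaacb => aacaaaaac
  | babbcbab => babcbab => babcab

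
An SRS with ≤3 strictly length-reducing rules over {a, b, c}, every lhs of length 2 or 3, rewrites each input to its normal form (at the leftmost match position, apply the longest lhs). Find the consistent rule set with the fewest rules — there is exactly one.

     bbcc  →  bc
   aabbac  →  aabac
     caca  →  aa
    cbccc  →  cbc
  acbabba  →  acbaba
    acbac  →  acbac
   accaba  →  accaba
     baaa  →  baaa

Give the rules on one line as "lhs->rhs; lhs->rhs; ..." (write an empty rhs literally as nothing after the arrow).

bb->b; bcc->bc; cac->a

  | bbcc => bcc => bc
  | aabbac => aabac
  | caca => aa
  | cbccc => cbcc => cbc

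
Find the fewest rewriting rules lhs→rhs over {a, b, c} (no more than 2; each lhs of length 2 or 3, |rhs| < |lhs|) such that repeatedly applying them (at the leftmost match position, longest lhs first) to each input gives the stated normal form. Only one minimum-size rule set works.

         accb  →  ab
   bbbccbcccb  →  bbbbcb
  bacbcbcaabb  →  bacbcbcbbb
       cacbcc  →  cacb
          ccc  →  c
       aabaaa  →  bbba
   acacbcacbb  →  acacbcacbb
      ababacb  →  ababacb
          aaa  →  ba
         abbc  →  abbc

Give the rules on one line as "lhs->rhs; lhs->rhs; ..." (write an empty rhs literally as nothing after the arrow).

  | accb => ab
  | bbbccbcccb => bbbbcccb => bbbbcb
  | bacbcbcaabb => bacbcbcbbb
  | cacbcc => cacb

aa->b; cc->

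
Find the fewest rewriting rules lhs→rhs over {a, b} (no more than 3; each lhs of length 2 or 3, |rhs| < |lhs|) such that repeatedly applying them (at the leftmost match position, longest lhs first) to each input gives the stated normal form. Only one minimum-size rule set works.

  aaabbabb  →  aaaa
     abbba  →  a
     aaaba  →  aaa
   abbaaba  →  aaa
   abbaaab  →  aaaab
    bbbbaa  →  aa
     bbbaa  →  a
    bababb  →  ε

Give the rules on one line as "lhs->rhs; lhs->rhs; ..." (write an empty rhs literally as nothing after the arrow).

ba->; bb->

  | aaabbabb => aaaabb => aaaa
  | abbba => aba => a
  | aaaba => aaa
  | abbaaba => aaaba => aaa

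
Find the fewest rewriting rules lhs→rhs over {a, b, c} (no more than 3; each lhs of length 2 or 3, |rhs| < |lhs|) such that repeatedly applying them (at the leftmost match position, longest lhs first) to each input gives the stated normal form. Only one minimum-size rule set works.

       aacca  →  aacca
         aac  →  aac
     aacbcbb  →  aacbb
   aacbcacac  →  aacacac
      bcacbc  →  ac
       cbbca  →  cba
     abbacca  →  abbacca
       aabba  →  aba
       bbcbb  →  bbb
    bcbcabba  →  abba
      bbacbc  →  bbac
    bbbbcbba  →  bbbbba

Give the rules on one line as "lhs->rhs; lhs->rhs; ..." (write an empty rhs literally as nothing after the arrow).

  | aacca
  | aac
  | aacbcbb => aacbb
  | aacbcacac => aacacac

aab->a; bc->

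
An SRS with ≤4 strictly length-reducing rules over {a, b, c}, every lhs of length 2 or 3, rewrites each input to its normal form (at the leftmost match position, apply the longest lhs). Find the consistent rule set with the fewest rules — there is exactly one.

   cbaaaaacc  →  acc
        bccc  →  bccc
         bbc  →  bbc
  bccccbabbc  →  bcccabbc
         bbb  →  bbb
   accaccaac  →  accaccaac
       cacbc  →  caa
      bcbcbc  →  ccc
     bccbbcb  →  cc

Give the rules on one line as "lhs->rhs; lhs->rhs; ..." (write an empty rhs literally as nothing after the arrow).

aaa->a; bab->cc; cb->; cbc->a

  | cbaaaaacc => aaaaacc => aaacc => acc
  | bccc
  | bbc
  | bccccbabbc => bcccabbc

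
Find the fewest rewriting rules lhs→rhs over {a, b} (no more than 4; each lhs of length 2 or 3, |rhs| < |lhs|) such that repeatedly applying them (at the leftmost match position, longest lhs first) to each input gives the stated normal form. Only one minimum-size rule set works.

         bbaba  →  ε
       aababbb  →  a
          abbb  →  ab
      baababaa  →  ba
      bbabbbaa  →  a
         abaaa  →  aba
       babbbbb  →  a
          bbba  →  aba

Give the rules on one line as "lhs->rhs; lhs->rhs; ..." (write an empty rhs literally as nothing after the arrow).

aa->; aab->a; abb->bb; bb->a

  | bbaba => aaba => aa => ε
  | aababbb => aabbb => abb => bb => a
  | abbb => bbb => ab
  | baababaa => baabaa => baaa => ba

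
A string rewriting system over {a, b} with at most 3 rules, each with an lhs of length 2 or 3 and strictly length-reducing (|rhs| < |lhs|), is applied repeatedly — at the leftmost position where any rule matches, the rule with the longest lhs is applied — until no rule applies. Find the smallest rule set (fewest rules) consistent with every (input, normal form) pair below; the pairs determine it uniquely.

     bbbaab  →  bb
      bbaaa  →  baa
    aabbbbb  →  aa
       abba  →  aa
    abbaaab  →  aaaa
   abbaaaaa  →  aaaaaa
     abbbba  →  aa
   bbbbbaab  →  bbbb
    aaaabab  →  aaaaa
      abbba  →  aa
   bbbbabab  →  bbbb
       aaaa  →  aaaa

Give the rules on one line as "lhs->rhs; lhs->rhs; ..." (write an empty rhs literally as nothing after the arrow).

ab->a; bba->b

  | bbbaab => bbab => bb
  | bbaaa => baa
  | aabbbbb => aabbbb => aabbb => aabb => aab => aa
  | abba => aba => aa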